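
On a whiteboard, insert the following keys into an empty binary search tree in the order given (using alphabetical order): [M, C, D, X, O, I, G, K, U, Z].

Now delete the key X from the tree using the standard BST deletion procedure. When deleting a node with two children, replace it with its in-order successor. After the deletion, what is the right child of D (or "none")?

Insert M: tree is empty, so M becomes the root.
Insert C: C < M → go left. Place as left child of M.
Insert D: D < M → go left; D > C → go right. Place as right child of C.
Insert X: X > M → go right. Place as right child of M.
Insert O: O > M → go right; O < X → go left. Place as left child of X.
Insert I: I < M → go left; I > C → go right; I > D → go right. Place as right child of D.
Insert G: G < M → go left; G > C → go right; G > D → go right; G < I → go left. Place as left child of I.
Insert K: K < M → go left; K > C → go right; K > D → go right; K > I → go right. Place as right child of I.
Insert U: U > M → go right; U < X → go left; U > O → go right. Place as right child of O.
Insert Z: Z > M → go right; Z > X → go right. Place as right child of X.

Delete X (two children — replace with in-order successor).
After deletion, D's right child: I.

I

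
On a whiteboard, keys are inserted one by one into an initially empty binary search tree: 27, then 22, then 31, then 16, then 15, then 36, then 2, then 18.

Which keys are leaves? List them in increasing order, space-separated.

Insert 27: tree is empty, so 27 becomes the root.
Insert 22: 22 < 27 → go left. Place as left child of 27.
Insert 31: 31 > 27 → go right. Place as right child of 27.
Insert 16: 16 < 27 → go left; 16 < 22 → go left. Place as left child of 22.
Insert 15: 15 < 27 → go left; 15 < 22 → go left; 15 < 16 → go left. Place as left child of 16.
Insert 36: 36 > 27 → go right; 36 > 31 → go right. Place as right child of 31.
Insert 2: 2 < 27 → go left; 2 < 22 → go left; 2 < 16 → go left; 2 < 15 → go left. Place as left child of 15.
Insert 18: 18 < 27 → go left; 18 < 22 → go left; 18 > 16 → go right. Place as right child of 16.

2 18 36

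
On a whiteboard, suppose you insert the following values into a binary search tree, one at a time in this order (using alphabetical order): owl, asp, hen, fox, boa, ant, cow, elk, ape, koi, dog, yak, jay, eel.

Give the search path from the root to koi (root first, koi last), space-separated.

Resulting structure (node: left, right):
  owl: L=asp, R=yak
  asp: L=ant, R=hen
  hen: L=fox, R=koi
  fox: L=boa, R=–
  boa: L=–, R=cow
  ant: L=–, R=ape
  cow: L=–, R=elk
  elk: L=dog, R=–
  ape: L=–, R=–
  koi: L=jay, R=–
  dog: L=–, R=eel
  yak: L=–, R=–
  jay: L=–, R=–
  eel: L=–, R=–

owl asp hen koi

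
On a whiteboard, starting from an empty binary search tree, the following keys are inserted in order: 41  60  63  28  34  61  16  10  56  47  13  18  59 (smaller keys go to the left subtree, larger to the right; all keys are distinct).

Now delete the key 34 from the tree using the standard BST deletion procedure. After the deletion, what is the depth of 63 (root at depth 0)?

Insert 41: tree is empty, so 41 becomes the root.
Insert 60: 60 > 41 → go right. Place as right child of 41.
Insert 63: 63 > 41 → go right; 63 > 60 → go right. Place as right child of 60.
Insert 28: 28 < 41 → go left. Place as left child of 41.
Insert 34: 34 < 41 → go left; 34 > 28 → go right. Place as right child of 28.
Insert 61: 61 > 41 → go right; 61 > 60 → go right; 61 < 63 → go left. Place as left child of 63.
Insert 16: 16 < 41 → go left; 16 < 28 → go left. Place as left child of 28.
Insert 10: 10 < 41 → go left; 10 < 28 → go left; 10 < 16 → go left. Place as left child of 16.
Insert 56: 56 > 41 → go right; 56 < 60 → go left. Place as left child of 60.
Insert 47: 47 > 41 → go right; 47 < 60 → go left; 47 < 56 → go left. Place as left child of 56.
Insert 13: 13 < 41 → go left; 13 < 28 → go left; 13 < 16 → go left; 13 > 10 → go right. Place as right child of 10.
Insert 18: 18 < 41 → go left; 18 < 28 → go left; 18 > 16 → go right. Place as right child of 16.
Insert 59: 59 > 41 → go right; 59 < 60 → go left; 59 > 56 → go right. Place as right child of 56.

Delete 34 (at most one child — splice it out).
After deletion, path to 63: 41 → 60 → 63.

2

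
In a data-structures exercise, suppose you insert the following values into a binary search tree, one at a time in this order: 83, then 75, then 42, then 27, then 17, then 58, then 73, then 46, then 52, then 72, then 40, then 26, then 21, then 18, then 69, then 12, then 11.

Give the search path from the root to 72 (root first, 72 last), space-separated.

83 75 42 58 73 72

83: root
75: left child of 83 (depth 1)
42: left child of 75 (depth 2)
27: left child of 42 (depth 3)
17: left child of 27 (depth 4)
58: right child of 42 (depth 3)
73: right child of 58 (depth 4)
46: left child of 58 (depth 4)
52: right child of 46 (depth 5)
72: left child of 73 (depth 5)
40: right child of 27 (depth 4)
26: right child of 17 (depth 5)
21: left child of 26 (depth 6)
18: left child of 21 (depth 7)
69: left child of 72 (depth 6)
12: left child of 17 (depth 5)
11: left child of 12 (depth 6)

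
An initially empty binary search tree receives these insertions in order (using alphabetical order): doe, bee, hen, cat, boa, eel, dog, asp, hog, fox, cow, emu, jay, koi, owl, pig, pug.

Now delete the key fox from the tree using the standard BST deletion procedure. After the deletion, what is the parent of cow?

Resulting structure (node: left, right):
  doe: L=bee, R=hen
  bee: L=asp, R=cat
  hen: L=eel, R=hog
  cat: L=boa, R=cow
  boa: L=–, R=–
  eel: L=dog, R=fox
  dog: L=–, R=–
  asp: L=–, R=–
  hog: L=–, R=jay
  fox: L=emu, R=–
  cow: L=–, R=–
  emu: L=–, R=–
  jay: L=–, R=koi
  koi: L=–, R=owl
  owl: L=–, R=pig
  pig: L=–, R=pug
  pug: L=–, R=–

Delete fox (at most one child — splice it out).
After deletion, cow's parent is cat.

cat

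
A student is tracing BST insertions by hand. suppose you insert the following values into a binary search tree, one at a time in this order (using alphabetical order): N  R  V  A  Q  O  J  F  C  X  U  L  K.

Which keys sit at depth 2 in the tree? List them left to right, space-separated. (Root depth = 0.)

J Q V

N: root
R: right child of N (depth 1)
V: right child of R (depth 2)
A: left child of N (depth 1)
Q: left child of R (depth 2)
O: left child of Q (depth 3)
J: right child of A (depth 2)
F: left child of J (depth 3)
C: left child of F (depth 4)
X: right child of V (depth 3)
U: left child of V (depth 3)
L: right child of J (depth 3)
K: left child of L (depth 4)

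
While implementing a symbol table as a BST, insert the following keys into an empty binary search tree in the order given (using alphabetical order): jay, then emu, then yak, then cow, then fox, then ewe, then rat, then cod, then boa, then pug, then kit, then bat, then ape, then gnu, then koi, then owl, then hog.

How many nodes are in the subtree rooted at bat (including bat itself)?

2

jay: root
emu: left child of jay (depth 1)
yak: right child of jay (depth 1)
cow: left child of emu (depth 2)
fox: right child of emu (depth 2)
ewe: left child of fox (depth 3)
rat: left child of yak (depth 2)
cod: left child of cow (depth 3)
boa: left child of cod (depth 4)
pug: left child of rat (depth 3)
kit: left child of pug (depth 4)
bat: left child of boa (depth 5)
ape: left child of bat (depth 6)
gnu: right child of fox (depth 3)
koi: right child of kit (depth 5)
owl: right child of koi (depth 6)
hog: right child of gnu (depth 4)

Subtree rooted at bat contains: bat, ape — 2 nodes.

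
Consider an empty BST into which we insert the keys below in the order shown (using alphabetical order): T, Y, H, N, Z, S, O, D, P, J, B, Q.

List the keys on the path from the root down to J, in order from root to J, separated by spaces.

T H N J

Insert T: tree is empty, so T becomes the root.
Insert Y: Y > T → go right. Place as right child of T.
Insert H: H < T → go left. Place as left child of T.
Insert N: N < T → go left; N > H → go right. Place as right child of H.
Insert Z: Z > T → go right; Z > Y → go right. Place as right child of Y.
Insert S: S < T → go left; S > H → go right; S > N → go right. Place as right child of N.
Insert O: O < T → go left; O > H → go right; O > N → go right; O < S → go left. Place as left child of S.
Insert D: D < T → go left; D < H → go left. Place as left child of H.
Insert P: P < T → go left; P > H → go right; P > N → go right; P < S → go left; P > O → go right. Place as right child of O.
Insert J: J < T → go left; J > H → go right; J < N → go left. Place as left child of N.
Insert B: B < T → go left; B < H → go left; B < D → go left. Place as left child of D.
Insert Q: Q < T → go left; Q > H → go right; Q > N → go right; Q < S → go left; Q > O → go right; Q > P → go right. Place as right child of P.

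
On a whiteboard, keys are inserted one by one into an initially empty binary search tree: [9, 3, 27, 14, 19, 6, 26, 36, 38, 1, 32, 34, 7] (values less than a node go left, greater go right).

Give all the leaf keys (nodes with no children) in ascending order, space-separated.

1 7 26 34 38

Insert 9: tree is empty, so 9 becomes the root.
Insert 3: 3 < 9 → go left. Place as left child of 9.
Insert 27: 27 > 9 → go right. Place as right child of 9.
Insert 14: 14 > 9 → go right; 14 < 27 → go left. Place as left child of 27.
Insert 19: 19 > 9 → go right; 19 < 27 → go left; 19 > 14 → go right. Place as right child of 14.
Insert 6: 6 < 9 → go left; 6 > 3 → go right. Place as right child of 3.
Insert 26: 26 > 9 → go right; 26 < 27 → go left; 26 > 14 → go right; 26 > 19 → go right. Place as right child of 19.
Insert 36: 36 > 9 → go right; 36 > 27 → go right. Place as right child of 27.
Insert 38: 38 > 9 → go right; 38 > 27 → go right; 38 > 36 → go right. Place as right child of 36.
Insert 1: 1 < 9 → go left; 1 < 3 → go left. Place as left child of 3.
Insert 32: 32 > 9 → go right; 32 > 27 → go right; 32 < 36 → go left. Place as left child of 36.
Insert 34: 34 > 9 → go right; 34 > 27 → go right; 34 < 36 → go left; 34 > 32 → go right. Place as right child of 32.
Insert 7: 7 < 9 → go left; 7 > 3 → go right; 7 > 6 → go right. Place as right child of 6.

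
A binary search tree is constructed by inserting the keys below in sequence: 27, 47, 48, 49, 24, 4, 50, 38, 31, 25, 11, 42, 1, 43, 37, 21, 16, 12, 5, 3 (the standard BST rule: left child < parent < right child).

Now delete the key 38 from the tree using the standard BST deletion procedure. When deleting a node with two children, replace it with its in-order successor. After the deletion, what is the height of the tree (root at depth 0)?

6

Insert 27: tree is empty, so 27 becomes the root.
Insert 47: 47 > 27 → go right. Place as right child of 27.
Insert 48: 48 > 27 → go right; 48 > 47 → go right. Place as right child of 47.
Insert 49: 49 > 27 → go right; 49 > 47 → go right; 49 > 48 → go right. Place as right child of 48.
Insert 24: 24 < 27 → go left. Place as left child of 27.
Insert 4: 4 < 27 → go left; 4 < 24 → go left. Place as left child of 24.
Insert 50: 50 > 27 → go right; 50 > 47 → go right; 50 > 48 → go right; 50 > 49 → go right. Place as right child of 49.
Insert 38: 38 > 27 → go right; 38 < 47 → go left. Place as left child of 47.
Insert 31: 31 > 27 → go right; 31 < 47 → go left; 31 < 38 → go left. Place as left child of 38.
Insert 25: 25 < 27 → go left; 25 > 24 → go right. Place as right child of 24.
Insert 11: 11 < 27 → go left; 11 < 24 → go left; 11 > 4 → go right. Place as right child of 4.
Insert 42: 42 > 27 → go right; 42 < 47 → go left; 42 > 38 → go right. Place as right child of 38.
Insert 1: 1 < 27 → go left; 1 < 24 → go left; 1 < 4 → go left. Place as left child of 4.
Insert 43: 43 > 27 → go right; 43 < 47 → go left; 43 > 38 → go right; 43 > 42 → go right. Place as right child of 42.
Insert 37: 37 > 27 → go right; 37 < 47 → go left; 37 < 38 → go left; 37 > 31 → go right. Place as right child of 31.
Insert 21: 21 < 27 → go left; 21 < 24 → go left; 21 > 4 → go right; 21 > 11 → go right. Place as right child of 11.
Insert 16: 16 < 27 → go left; 16 < 24 → go left; 16 > 4 → go right; 16 > 11 → go right; 16 < 21 → go left. Place as left child of 21.
Insert 12: 12 < 27 → go left; 12 < 24 → go left; 12 > 4 → go right; 12 > 11 → go right; 12 < 21 → go left; 12 < 16 → go left. Place as left child of 16.
Insert 5: 5 < 27 → go left; 5 < 24 → go left; 5 > 4 → go right; 5 < 11 → go left. Place as left child of 11.
Insert 3: 3 < 27 → go left; 3 < 24 → go left; 3 < 4 → go left; 3 > 1 → go right. Place as right child of 1.

Delete 38 (two children — replace with in-order successor).
After deletion, deepest node is 12 at depth 6.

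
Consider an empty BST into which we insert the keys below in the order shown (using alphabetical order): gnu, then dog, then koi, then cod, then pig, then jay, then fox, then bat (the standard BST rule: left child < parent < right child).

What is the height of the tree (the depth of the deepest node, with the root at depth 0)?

3

Insert gnu: tree is empty, so gnu becomes the root.
Insert dog: dog < gnu → go left. Place as left child of gnu.
Insert koi: koi > gnu → go right. Place as right child of gnu.
Insert cod: cod < gnu → go left; cod < dog → go left. Place as left child of dog.
Insert pig: pig > gnu → go right; pig > koi → go right. Place as right child of koi.
Insert jay: jay > gnu → go right; jay < koi → go left. Place as left child of koi.
Insert fox: fox < gnu → go left; fox > dog → go right. Place as right child of dog.
Insert bat: bat < gnu → go left; bat < dog → go left; bat < cod → go left. Place as left child of cod.

The deepest node is bat at depth 3.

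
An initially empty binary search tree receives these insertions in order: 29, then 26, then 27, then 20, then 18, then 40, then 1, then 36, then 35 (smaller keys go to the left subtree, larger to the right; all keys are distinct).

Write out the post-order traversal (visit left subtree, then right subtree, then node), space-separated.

Insert 29: tree is empty, so 29 becomes the root.
Insert 26: 26 < 29 → go left. Place as left child of 29.
Insert 27: 27 < 29 → go left; 27 > 26 → go right. Place as right child of 26.
Insert 20: 20 < 29 → go left; 20 < 26 → go left. Place as left child of 26.
Insert 18: 18 < 29 → go left; 18 < 26 → go left; 18 < 20 → go left. Place as left child of 20.
Insert 40: 40 > 29 → go right. Place as right child of 29.
Insert 1: 1 < 29 → go left; 1 < 26 → go left; 1 < 20 → go left; 1 < 18 → go left. Place as left child of 18.
Insert 36: 36 > 29 → go right; 36 < 40 → go left. Place as left child of 40.
Insert 35: 35 > 29 → go right; 35 < 40 → go left; 35 < 36 → go left. Place as left child of 36.

1 18 20 27 26 35 36 40 29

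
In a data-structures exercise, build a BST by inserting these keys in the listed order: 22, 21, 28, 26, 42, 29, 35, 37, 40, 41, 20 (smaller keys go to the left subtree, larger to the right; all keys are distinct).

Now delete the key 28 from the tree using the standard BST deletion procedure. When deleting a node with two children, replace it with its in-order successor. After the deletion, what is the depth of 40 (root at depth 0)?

22: root
21: left child of 22 (depth 1)
28: right child of 22 (depth 1)
26: left child of 28 (depth 2)
42: right child of 28 (depth 2)
29: left child of 42 (depth 3)
35: right child of 29 (depth 4)
37: right child of 35 (depth 5)
40: right child of 37 (depth 6)
41: right child of 40 (depth 7)
20: left child of 21 (depth 2)

Delete 28 (two children — replace with in-order successor).
After deletion, path to 40: 22 → 29 → 42 → 35 → 37 → 40.

5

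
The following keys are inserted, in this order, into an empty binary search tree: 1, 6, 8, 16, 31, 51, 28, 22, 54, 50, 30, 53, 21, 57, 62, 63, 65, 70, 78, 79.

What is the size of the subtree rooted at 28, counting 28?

Resulting structure (node: left, right):
  1: L=–, R=6
  6: L=–, R=8
  8: L=–, R=16
  16: L=–, R=31
  31: L=28, R=51
  51: L=50, R=54
  28: L=22, R=30
  22: L=21, R=–
  54: L=53, R=57
  50: L=–, R=–
  30: L=–, R=–
  53: L=–, R=–
  21: L=–, R=–
  57: L=–, R=62
  62: L=–, R=63
  63: L=–, R=65
  65: L=–, R=70
  70: L=–, R=78
  78: L=–, R=79
  79: L=–, R=–

Subtree rooted at 28 contains: 28, 22, 21, 30 — 4 nodes.

4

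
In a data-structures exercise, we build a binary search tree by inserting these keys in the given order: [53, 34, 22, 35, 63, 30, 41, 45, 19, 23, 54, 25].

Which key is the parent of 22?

Resulting structure (node: left, right):
  53: L=34, R=63
  34: L=22, R=35
  22: L=19, R=30
  35: L=–, R=41
  63: L=54, R=–
  30: L=23, R=–
  41: L=–, R=45
  45: L=–, R=–
  19: L=–, R=–
  23: L=–, R=25
  54: L=–, R=–
  25: L=–, R=–

34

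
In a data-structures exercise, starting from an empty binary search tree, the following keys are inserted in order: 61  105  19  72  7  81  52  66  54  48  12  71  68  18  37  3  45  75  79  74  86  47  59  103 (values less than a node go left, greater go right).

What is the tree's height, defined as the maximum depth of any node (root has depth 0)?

6

Insert 61: tree is empty, so 61 becomes the root.
Insert 105: 105 > 61 → go right. Place as right child of 61.
Insert 19: 19 < 61 → go left. Place as left child of 61.
Insert 72: 72 > 61 → go right; 72 < 105 → go left. Place as left child of 105.
Insert 7: 7 < 61 → go left; 7 < 19 → go left. Place as left child of 19.
Insert 81: 81 > 61 → go right; 81 < 105 → go left; 81 > 72 → go right. Place as right child of 72.
Insert 52: 52 < 61 → go left; 52 > 19 → go right. Place as right child of 19.
Insert 66: 66 > 61 → go right; 66 < 105 → go left; 66 < 72 → go left. Place as left child of 72.
Insert 54: 54 < 61 → go left; 54 > 19 → go right; 54 > 52 → go right. Place as right child of 52.
Insert 48: 48 < 61 → go left; 48 > 19 → go right; 48 < 52 → go left. Place as left child of 52.
Insert 12: 12 < 61 → go left; 12 < 19 → go left; 12 > 7 → go right. Place as right child of 7.
Insert 71: 71 > 61 → go right; 71 < 105 → go left; 71 < 72 → go left; 71 > 66 → go right. Place as right child of 66.
Insert 68: 68 > 61 → go right; 68 < 105 → go left; 68 < 72 → go left; 68 > 66 → go right; 68 < 71 → go left. Place as left child of 71.
Insert 18: 18 < 61 → go left; 18 < 19 → go left; 18 > 7 → go right; 18 > 12 → go right. Place as right child of 12.
Insert 37: 37 < 61 → go left; 37 > 19 → go right; 37 < 52 → go left; 37 < 48 → go left. Place as left child of 48.
Insert 3: 3 < 61 → go left; 3 < 19 → go left; 3 < 7 → go left. Place as left child of 7.
Insert 45: 45 < 61 → go left; 45 > 19 → go right; 45 < 52 → go left; 45 < 48 → go left; 45 > 37 → go right. Place as right child of 37.
Insert 75: 75 > 61 → go right; 75 < 105 → go left; 75 > 72 → go right; 75 < 81 → go left. Place as left child of 81.
Insert 79: 79 > 61 → go right; 79 < 105 → go left; 79 > 72 → go right; 79 < 81 → go left; 79 > 75 → go right. Place as right child of 75.
Insert 74: 74 > 61 → go right; 74 < 105 → go left; 74 > 72 → go right; 74 < 81 → go left; 74 < 75 → go left. Place as left child of 75.
Insert 86: 86 > 61 → go right; 86 < 105 → go left; 86 > 72 → go right; 86 > 81 → go right. Place as right child of 81.
Insert 47: 47 < 61 → go left; 47 > 19 → go right; 47 < 52 → go left; 47 < 48 → go left; 47 > 37 → go right; 47 > 45 → go right. Place as right child of 45.
Insert 59: 59 < 61 → go left; 59 > 19 → go right; 59 > 52 → go right; 59 > 54 → go right. Place as right child of 54.
Insert 103: 103 > 61 → go right; 103 < 105 → go left; 103 > 72 → go right; 103 > 81 → go right; 103 > 86 → go right. Place as right child of 86.

The deepest node is 47 at depth 6.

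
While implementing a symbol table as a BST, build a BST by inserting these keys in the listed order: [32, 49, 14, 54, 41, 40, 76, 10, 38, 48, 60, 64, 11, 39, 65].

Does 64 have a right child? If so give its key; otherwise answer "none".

Insert 32: tree is empty, so 32 becomes the root.
Insert 49: 49 > 32 → go right. Place as right child of 32.
Insert 14: 14 < 32 → go left. Place as left child of 32.
Insert 54: 54 > 32 → go right; 54 > 49 → go right. Place as right child of 49.
Insert 41: 41 > 32 → go right; 41 < 49 → go left. Place as left child of 49.
Insert 40: 40 > 32 → go right; 40 < 49 → go left; 40 < 41 → go left. Place as left child of 41.
Insert 76: 76 > 32 → go right; 76 > 49 → go right; 76 > 54 → go right. Place as right child of 54.
Insert 10: 10 < 32 → go left; 10 < 14 → go left. Place as left child of 14.
Insert 38: 38 > 32 → go right; 38 < 49 → go left; 38 < 41 → go left; 38 < 40 → go left. Place as left child of 40.
Insert 48: 48 > 32 → go right; 48 < 49 → go left; 48 > 41 → go right. Place as right child of 41.
Insert 60: 60 > 32 → go right; 60 > 49 → go right; 60 > 54 → go right; 60 < 76 → go left. Place as left child of 76.
Insert 64: 64 > 32 → go right; 64 > 49 → go right; 64 > 54 → go right; 64 < 76 → go left; 64 > 60 → go right. Place as right child of 60.
Insert 11: 11 < 32 → go left; 11 < 14 → go left; 11 > 10 → go right. Place as right child of 10.
Insert 39: 39 > 32 → go right; 39 < 49 → go left; 39 < 41 → go left; 39 < 40 → go left; 39 > 38 → go right. Place as right child of 38.
Insert 65: 65 > 32 → go right; 65 > 49 → go right; 65 > 54 → go right; 65 < 76 → go left; 65 > 60 → go right; 65 > 64 → go right. Place as right child of 64.

65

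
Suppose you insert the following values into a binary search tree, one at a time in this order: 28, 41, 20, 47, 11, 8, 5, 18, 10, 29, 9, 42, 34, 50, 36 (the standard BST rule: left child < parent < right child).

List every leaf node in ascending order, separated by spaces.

Insert 28: tree is empty, so 28 becomes the root.
Insert 41: 41 > 28 → go right. Place as right child of 28.
Insert 20: 20 < 28 → go left. Place as left child of 28.
Insert 47: 47 > 28 → go right; 47 > 41 → go right. Place as right child of 41.
Insert 11: 11 < 28 → go left; 11 < 20 → go left. Place as left child of 20.
Insert 8: 8 < 28 → go left; 8 < 20 → go left; 8 < 11 → go left. Place as left child of 11.
Insert 5: 5 < 28 → go left; 5 < 20 → go left; 5 < 11 → go left; 5 < 8 → go left. Place as left child of 8.
Insert 18: 18 < 28 → go left; 18 < 20 → go left; 18 > 11 → go right. Place as right child of 11.
Insert 10: 10 < 28 → go left; 10 < 20 → go left; 10 < 11 → go left; 10 > 8 → go right. Place as right child of 8.
Insert 29: 29 > 28 → go right; 29 < 41 → go left. Place as left child of 41.
Insert 9: 9 < 28 → go left; 9 < 20 → go left; 9 < 11 → go left; 9 > 8 → go right; 9 < 10 → go left. Place as left child of 10.
Insert 42: 42 > 28 → go right; 42 > 41 → go right; 42 < 47 → go left. Place as left child of 47.
Insert 34: 34 > 28 → go right; 34 < 41 → go left; 34 > 29 → go right. Place as right child of 29.
Insert 50: 50 > 28 → go right; 50 > 41 → go right; 50 > 47 → go right. Place as right child of 47.
Insert 36: 36 > 28 → go right; 36 < 41 → go left; 36 > 29 → go right; 36 > 34 → go right. Place as right child of 34.

5 9 18 36 42 50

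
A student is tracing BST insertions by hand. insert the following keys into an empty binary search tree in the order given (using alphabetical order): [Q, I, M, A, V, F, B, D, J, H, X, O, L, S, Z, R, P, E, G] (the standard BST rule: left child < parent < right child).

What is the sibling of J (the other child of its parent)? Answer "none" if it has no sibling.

O

Insert Q: tree is empty, so Q becomes the root.
Insert I: I < Q → go left. Place as left child of Q.
Insert M: M < Q → go left; M > I → go right. Place as right child of I.
Insert A: A < Q → go left; A < I → go left. Place as left child of I.
Insert V: V > Q → go right. Place as right child of Q.
Insert F: F < Q → go left; F < I → go left; F > A → go right. Place as right child of A.
Insert B: B < Q → go left; B < I → go left; B > A → go right; B < F → go left. Place as left child of F.
Insert D: D < Q → go left; D < I → go left; D > A → go right; D < F → go left; D > B → go right. Place as right child of B.
Insert J: J < Q → go left; J > I → go right; J < M → go left. Place as left child of M.
Insert H: H < Q → go left; H < I → go left; H > A → go right; H > F → go right. Place as right child of F.
Insert X: X > Q → go right; X > V → go right. Place as right child of V.
Insert O: O < Q → go left; O > I → go right; O > M → go right. Place as right child of M.
Insert L: L < Q → go left; L > I → go right; L < M → go left; L > J → go right. Place as right child of J.
Insert S: S > Q → go right; S < V → go left. Place as left child of V.
Insert Z: Z > Q → go right; Z > V → go right; Z > X → go right. Place as right child of X.
Insert R: R > Q → go right; R < V → go left; R < S → go left. Place as left child of S.
Insert P: P < Q → go left; P > I → go right; P > M → go right; P > O → go right. Place as right child of O.
Insert E: E < Q → go left; E < I → go left; E > A → go right; E < F → go left; E > B → go right; E > D → go right. Place as right child of D.
Insert G: G < Q → go left; G < I → go left; G > A → go right; G > F → go right; G < H → go left. Place as left child of H.

J's parent is M; the other child of M is O.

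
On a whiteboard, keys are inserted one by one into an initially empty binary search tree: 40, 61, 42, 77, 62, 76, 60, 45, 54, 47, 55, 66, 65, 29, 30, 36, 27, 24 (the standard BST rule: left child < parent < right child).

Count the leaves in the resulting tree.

5

Insert 40: tree is empty, so 40 becomes the root.
Insert 61: 61 > 40 → go right. Place as right child of 40.
Insert 42: 42 > 40 → go right; 42 < 61 → go left. Place as left child of 61.
Insert 77: 77 > 40 → go right; 77 > 61 → go right. Place as right child of 61.
Insert 62: 62 > 40 → go right; 62 > 61 → go right; 62 < 77 → go left. Place as left child of 77.
Insert 76: 76 > 40 → go right; 76 > 61 → go right; 76 < 77 → go left; 76 > 62 → go right. Place as right child of 62.
Insert 60: 60 > 40 → go right; 60 < 61 → go left; 60 > 42 → go right. Place as right child of 42.
Insert 45: 45 > 40 → go right; 45 < 61 → go left; 45 > 42 → go right; 45 < 60 → go left. Place as left child of 60.
Insert 54: 54 > 40 → go right; 54 < 61 → go left; 54 > 42 → go right; 54 < 60 → go left; 54 > 45 → go right. Place as right child of 45.
Insert 47: 47 > 40 → go right; 47 < 61 → go left; 47 > 42 → go right; 47 < 60 → go left; 47 > 45 → go right; 47 < 54 → go left. Place as left child of 54.
Insert 55: 55 > 40 → go right; 55 < 61 → go left; 55 > 42 → go right; 55 < 60 → go left; 55 > 45 → go right; 55 > 54 → go right. Place as right child of 54.
Insert 66: 66 > 40 → go right; 66 > 61 → go right; 66 < 77 → go left; 66 > 62 → go right; 66 < 76 → go left. Place as left child of 76.
Insert 65: 65 > 40 → go right; 65 > 61 → go right; 65 < 77 → go left; 65 > 62 → go right; 65 < 76 → go left; 65 < 66 → go left. Place as left child of 66.
Insert 29: 29 < 40 → go left. Place as left child of 40.
Insert 30: 30 < 40 → go left; 30 > 29 → go right. Place as right child of 29.
Insert 36: 36 < 40 → go left; 36 > 29 → go right; 36 > 30 → go right. Place as right child of 30.
Insert 27: 27 < 40 → go left; 27 < 29 → go left. Place as left child of 29.
Insert 24: 24 < 40 → go left; 24 < 29 → go left; 24 < 27 → go left. Place as left child of 27.

Leaves: 24, 36, 47, 55, 65 — 5 in total.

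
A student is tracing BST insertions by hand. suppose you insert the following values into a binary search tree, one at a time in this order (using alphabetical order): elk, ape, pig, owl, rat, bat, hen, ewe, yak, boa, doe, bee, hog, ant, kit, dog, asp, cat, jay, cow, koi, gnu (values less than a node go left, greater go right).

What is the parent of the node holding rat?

pig

elk: root
ape: left child of elk (depth 1)
pig: right child of elk (depth 1)
owl: left child of pig (depth 2)
rat: right child of pig (depth 2)
bat: right child of ape (depth 2)
hen: left child of owl (depth 3)
ewe: left child of hen (depth 4)
yak: right child of rat (depth 3)
boa: right child of bat (depth 3)
doe: right child of boa (depth 4)
bee: left child of boa (depth 4)
hog: right child of hen (depth 4)
ant: left child of ape (depth 2)
kit: right child of hog (depth 5)
dog: right child of doe (depth 5)
asp: left child of bat (depth 3)
cat: left child of doe (depth 5)
jay: left child of kit (depth 6)
cow: right child of cat (depth 6)
koi: right child of kit (depth 6)
gnu: right child of ewe (depth 5)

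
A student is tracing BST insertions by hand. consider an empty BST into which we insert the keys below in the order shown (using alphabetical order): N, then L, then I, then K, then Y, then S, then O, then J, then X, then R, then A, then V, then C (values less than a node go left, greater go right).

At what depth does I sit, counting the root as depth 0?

2

Insert N: tree is empty, so N becomes the root.
Insert L: L < N → go left. Place as left child of N.
Insert I: I < N → go left; I < L → go left. Place as left child of L.
Insert K: K < N → go left; K < L → go left; K > I → go right. Place as right child of I.
Insert Y: Y > N → go right. Place as right child of N.
Insert S: S > N → go right; S < Y → go left. Place as left child of Y.
Insert O: O > N → go right; O < Y → go left; O < S → go left. Place as left child of S.
Insert J: J < N → go left; J < L → go left; J > I → go right; J < K → go left. Place as left child of K.
Insert X: X > N → go right; X < Y → go left; X > S → go right. Place as right child of S.
Insert R: R > N → go right; R < Y → go left; R < S → go left; R > O → go right. Place as right child of O.
Insert A: A < N → go left; A < L → go left; A < I → go left. Place as left child of I.
Insert V: V > N → go right; V < Y → go left; V > S → go right; V < X → go left. Place as left child of X.
Insert C: C < N → go left; C < L → go left; C < I → go left; C > A → go right. Place as right child of A.

Path to I: N → L → I, which is 2 edges.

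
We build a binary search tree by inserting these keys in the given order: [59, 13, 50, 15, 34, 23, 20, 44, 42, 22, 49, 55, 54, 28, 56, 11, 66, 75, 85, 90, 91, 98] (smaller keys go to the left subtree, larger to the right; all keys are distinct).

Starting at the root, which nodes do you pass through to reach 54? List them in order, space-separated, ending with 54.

Insert 59: tree is empty, so 59 becomes the root.
Insert 13: 13 < 59 → go left. Place as left child of 59.
Insert 50: 50 < 59 → go left; 50 > 13 → go right. Place as right child of 13.
Insert 15: 15 < 59 → go left; 15 > 13 → go right; 15 < 50 → go left. Place as left child of 50.
Insert 34: 34 < 59 → go left; 34 > 13 → go right; 34 < 50 → go left; 34 > 15 → go right. Place as right child of 15.
Insert 23: 23 < 59 → go left; 23 > 13 → go right; 23 < 50 → go left; 23 > 15 → go right; 23 < 34 → go left. Place as left child of 34.
Insert 20: 20 < 59 → go left; 20 > 13 → go right; 20 < 50 → go left; 20 > 15 → go right; 20 < 34 → go left; 20 < 23 → go left. Place as left child of 23.
Insert 44: 44 < 59 → go left; 44 > 13 → go right; 44 < 50 → go left; 44 > 15 → go right; 44 > 34 → go right. Place as right child of 34.
Insert 42: 42 < 59 → go left; 42 > 13 → go right; 42 < 50 → go left; 42 > 15 → go right; 42 > 34 → go right; 42 < 44 → go left. Place as left child of 44.
Insert 22: 22 < 59 → go left; 22 > 13 → go right; 22 < 50 → go left; 22 > 15 → go right; 22 < 34 → go left; 22 < 23 → go left; 22 > 20 → go right. Place as right child of 20.
Insert 49: 49 < 59 → go left; 49 > 13 → go right; 49 < 50 → go left; 49 > 15 → go right; 49 > 34 → go right; 49 > 44 → go right. Place as right child of 44.
Insert 55: 55 < 59 → go left; 55 > 13 → go right; 55 > 50 → go right. Place as right child of 50.
Insert 54: 54 < 59 → go left; 54 > 13 → go right; 54 > 50 → go right; 54 < 55 → go left. Place as left child of 55.
Insert 28: 28 < 59 → go left; 28 > 13 → go right; 28 < 50 → go left; 28 > 15 → go right; 28 < 34 → go left; 28 > 23 → go right. Place as right child of 23.
Insert 56: 56 < 59 → go left; 56 > 13 → go right; 56 > 50 → go right; 56 > 55 → go right. Place as right child of 55.
Insert 11: 11 < 59 → go left; 11 < 13 → go left. Place as left child of 13.
Insert 66: 66 > 59 → go right. Place as right child of 59.
Insert 75: 75 > 59 → go right; 75 > 66 → go right. Place as right child of 66.
Insert 85: 85 > 59 → go right; 85 > 66 → go right; 85 > 75 → go right. Place as right child of 75.
Insert 90: 90 > 59 → go right; 90 > 66 → go right; 90 > 75 → go right; 90 > 85 → go right. Place as right child of 85.
Insert 91: 91 > 59 → go right; 91 > 66 → go right; 91 > 75 → go right; 91 > 85 → go right; 91 > 90 → go right. Place as right child of 90.
Insert 98: 98 > 59 → go right; 98 > 66 → go right; 98 > 75 → go right; 98 > 85 → go right; 98 > 90 → go right; 98 > 91 → go right. Place as right child of 91.

59 13 50 55 54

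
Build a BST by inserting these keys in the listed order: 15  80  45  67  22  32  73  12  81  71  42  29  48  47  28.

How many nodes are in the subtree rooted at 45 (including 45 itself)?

11

Resulting structure (node: left, right):
  15: L=12, R=80
  80: L=45, R=81
  45: L=22, R=67
  67: L=48, R=73
  22: L=–, R=32
  32: L=29, R=42
  73: L=71, R=–
  12: L=–, R=–
  81: L=–, R=–
  71: L=–, R=–
  42: L=–, R=–
  29: L=28, R=–
  48: L=47, R=–
  47: L=–, R=–
  28: L=–, R=–

Subtree rooted at 45 contains: 45, 22, 32, 29, 28, 42, 67, 48, 47, 73, 71 — 11 nodes.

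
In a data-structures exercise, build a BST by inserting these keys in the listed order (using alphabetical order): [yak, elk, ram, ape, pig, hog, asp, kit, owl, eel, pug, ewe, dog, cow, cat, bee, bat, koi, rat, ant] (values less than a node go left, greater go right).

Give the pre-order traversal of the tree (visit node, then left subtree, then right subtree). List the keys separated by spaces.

yak elk ape ant asp eel dog cow cat bee bat ram pig hog ewe kit owl koi pug rat

Insert yak: tree is empty, so yak becomes the root.
Insert elk: elk < yak → go left. Place as left child of yak.
Insert ram: ram < yak → go left; ram > elk → go right. Place as right child of elk.
Insert ape: ape < yak → go left; ape < elk → go left. Place as left child of elk.
Insert pig: pig < yak → go left; pig > elk → go right; pig < ram → go left. Place as left child of ram.
Insert hog: hog < yak → go left; hog > elk → go right; hog < ram → go left; hog < pig → go left. Place as left child of pig.
Insert asp: asp < yak → go left; asp < elk → go left; asp > ape → go right. Place as right child of ape.
Insert kit: kit < yak → go left; kit > elk → go right; kit < ram → go left; kit < pig → go left; kit > hog → go right. Place as right child of hog.
Insert owl: owl < yak → go left; owl > elk → go right; owl < ram → go left; owl < pig → go left; owl > hog → go right; owl > kit → go right. Place as right child of kit.
Insert eel: eel < yak → go left; eel < elk → go left; eel > ape → go right; eel > asp → go right. Place as right child of asp.
Insert pug: pug < yak → go left; pug > elk → go right; pug < ram → go left; pug > pig → go right. Place as right child of pig.
Insert ewe: ewe < yak → go left; ewe > elk → go right; ewe < ram → go left; ewe < pig → go left; ewe < hog → go left. Place as left child of hog.
Insert dog: dog < yak → go left; dog < elk → go left; dog > ape → go right; dog > asp → go right; dog < eel → go left. Place as left child of eel.
Insert cow: cow < yak → go left; cow < elk → go left; cow > ape → go right; cow > asp → go right; cow < eel → go left; cow < dog → go left. Place as left child of dog.
Insert cat: cat < yak → go left; cat < elk → go left; cat > ape → go right; cat > asp → go right; cat < eel → go left; cat < dog → go left; cat < cow → go left. Place as left child of cow.
Insert bee: bee < yak → go left; bee < elk → go left; bee > ape → go right; bee > asp → go right; bee < eel → go left; bee < dog → go left; bee < cow → go left; bee < cat → go left. Place as left child of cat.
Insert bat: bat < yak → go left; bat < elk → go left; bat > ape → go right; bat > asp → go right; bat < eel → go left; bat < dog → go left; bat < cow → go left; bat < cat → go left; bat < bee → go left. Place as left child of bee.
Insert koi: koi < yak → go left; koi > elk → go right; koi < ram → go left; koi < pig → go left; koi > hog → go right; koi > kit → go right; koi < owl → go left. Place as left child of owl.
Insert rat: rat < yak → go left; rat > elk → go right; rat > ram → go right. Place as right child of ram.
Insert ant: ant < yak → go left; ant < elk → go left; ant < ape → go left. Place as left child of ape.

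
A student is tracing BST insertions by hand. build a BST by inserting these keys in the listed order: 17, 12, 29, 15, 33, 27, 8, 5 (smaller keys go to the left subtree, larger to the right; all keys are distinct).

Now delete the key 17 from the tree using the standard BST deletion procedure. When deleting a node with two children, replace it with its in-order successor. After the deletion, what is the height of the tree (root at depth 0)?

Insert 17: tree is empty, so 17 becomes the root.
Insert 12: 12 < 17 → go left. Place as left child of 17.
Insert 29: 29 > 17 → go right. Place as right child of 17.
Insert 15: 15 < 17 → go left; 15 > 12 → go right. Place as right child of 12.
Insert 33: 33 > 17 → go right; 33 > 29 → go right. Place as right child of 29.
Insert 27: 27 > 17 → go right; 27 < 29 → go left. Place as left child of 29.
Insert 8: 8 < 17 → go left; 8 < 12 → go left. Place as left child of 12.
Insert 5: 5 < 17 → go left; 5 < 12 → go left; 5 < 8 → go left. Place as left child of 8.

Delete 17 (two children — replace with in-order successor).
After deletion, deepest node is 5 at depth 3.

3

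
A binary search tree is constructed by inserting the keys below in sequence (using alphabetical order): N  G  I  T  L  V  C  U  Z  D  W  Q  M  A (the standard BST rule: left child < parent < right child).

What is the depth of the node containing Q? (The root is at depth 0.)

N: root
G: left child of N (depth 1)
I: right child of G (depth 2)
T: right child of N (depth 1)
L: right child of I (depth 3)
V: right child of T (depth 2)
C: left child of G (depth 2)
U: left child of V (depth 3)
Z: right child of V (depth 3)
D: right child of C (depth 3)
W: left child of Z (depth 4)
Q: left child of T (depth 2)
M: right child of L (depth 4)
A: left child of C (depth 3)

Path to Q: N → T → Q, which is 2 edges.

2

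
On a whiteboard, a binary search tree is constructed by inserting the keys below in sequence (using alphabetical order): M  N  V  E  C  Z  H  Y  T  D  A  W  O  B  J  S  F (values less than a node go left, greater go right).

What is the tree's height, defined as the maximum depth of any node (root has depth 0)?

M: root
N: right child of M (depth 1)
V: right child of N (depth 2)
E: left child of M (depth 1)
C: left child of E (depth 2)
Z: right child of V (depth 3)
H: right child of E (depth 2)
Y: left child of Z (depth 4)
T: left child of V (depth 3)
D: right child of C (depth 3)
A: left child of C (depth 3)
W: left child of Y (depth 5)
O: left child of T (depth 4)
B: right child of A (depth 4)
J: right child of H (depth 3)
S: right child of O (depth 5)
F: left child of H (depth 3)

The deepest node is W at depth 5.

5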